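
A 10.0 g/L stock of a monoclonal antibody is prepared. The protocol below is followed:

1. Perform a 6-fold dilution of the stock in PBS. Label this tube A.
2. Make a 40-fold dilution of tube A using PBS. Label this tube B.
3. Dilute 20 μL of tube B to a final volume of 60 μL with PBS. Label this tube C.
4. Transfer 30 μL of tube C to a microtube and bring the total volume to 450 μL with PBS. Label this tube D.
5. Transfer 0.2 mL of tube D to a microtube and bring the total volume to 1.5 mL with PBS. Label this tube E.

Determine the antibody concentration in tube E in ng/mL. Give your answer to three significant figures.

123 ng/mL

Step 1: 6-fold → factor 6
Step 2: 40-fold → factor 40
Step 3: 20 μL brought to 60 μL → factor 60/20 = 3
Step 4: 30 μL brought to 450 μL → factor 450/30 = 15
Step 5: 0.2 mL brought to 1.5 mL → factor 1.5/0.2 = 7.5
Overall dilution factor = 6 × 40 × 3 × 15 × 7.5 = 81000
Final = 10.0 g/L / 81000 = 0.0001235 g/L = 123 ng/mL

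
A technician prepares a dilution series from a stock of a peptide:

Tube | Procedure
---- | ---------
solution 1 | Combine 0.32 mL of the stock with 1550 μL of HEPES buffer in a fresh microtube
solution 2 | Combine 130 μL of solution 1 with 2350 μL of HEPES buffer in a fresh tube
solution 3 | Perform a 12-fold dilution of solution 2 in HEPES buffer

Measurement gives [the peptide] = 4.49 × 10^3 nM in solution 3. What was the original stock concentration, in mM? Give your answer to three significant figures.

Step 1: 0.32 mL + 1550 μL = 1.87 mL total → factor 1.87/0.32 = 5.8438
Step 2: 130 μL + 2350 μL = 2480 μL total → factor 2480/130 = 19.077
Step 3: 12-fold → factor 12
Overall dilution factor = 5.8438 × 19.077 × 12 = 1337.8
Stock = 4.49 × 10^3 nM × 1337.8 = 6.007 × 10^6 nM = 6.01 mM

6.01 mM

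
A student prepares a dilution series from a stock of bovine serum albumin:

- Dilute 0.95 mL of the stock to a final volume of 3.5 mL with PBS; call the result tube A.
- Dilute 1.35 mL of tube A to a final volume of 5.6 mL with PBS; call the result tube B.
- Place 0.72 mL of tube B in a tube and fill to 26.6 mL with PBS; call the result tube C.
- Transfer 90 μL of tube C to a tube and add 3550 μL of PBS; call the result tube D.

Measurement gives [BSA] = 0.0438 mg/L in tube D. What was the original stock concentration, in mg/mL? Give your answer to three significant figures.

1.00 mg/mL

Step 1: 0.95 mL brought to 3.5 mL → factor 3.5/0.95 = 3.6842
Step 2: 1.35 mL brought to 5.6 mL → factor 5.6/1.35 = 4.1481
Step 3: 0.72 mL brought to 26.6 mL → factor 26.6/0.72 = 36.944
Step 4: 90 μL + 3550 μL = 3640 μL total → factor 3640/90 = 40.444
Overall dilution factor = 3.6842 × 4.1481 × 36.944 × 40.444 = 22835
Stock = 0.0438 mg/L × 22835 = 1000 mg/L = 1.00 mg/mL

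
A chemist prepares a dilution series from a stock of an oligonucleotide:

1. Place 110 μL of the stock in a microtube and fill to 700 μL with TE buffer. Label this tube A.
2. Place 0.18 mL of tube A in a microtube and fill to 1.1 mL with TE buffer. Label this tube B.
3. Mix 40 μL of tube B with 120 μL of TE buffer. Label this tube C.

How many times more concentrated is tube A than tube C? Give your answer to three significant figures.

Step 1: 110 μL brought to 700 μL → factor 700/110 = 6.3636
Step 2: 0.18 mL brought to 1.1 mL → factor 1.1/0.18 = 6.1111
Step 3: 40 μL + 120 μL = 160 μL total → factor 160/40 = 4
Dilution factor to tube A = 6.3636; to tube C = 155.56
[tube A]/[tube C] = (factor to tube C)/(factor to tube A) = 155.56/6.3636 = 24.4

24.4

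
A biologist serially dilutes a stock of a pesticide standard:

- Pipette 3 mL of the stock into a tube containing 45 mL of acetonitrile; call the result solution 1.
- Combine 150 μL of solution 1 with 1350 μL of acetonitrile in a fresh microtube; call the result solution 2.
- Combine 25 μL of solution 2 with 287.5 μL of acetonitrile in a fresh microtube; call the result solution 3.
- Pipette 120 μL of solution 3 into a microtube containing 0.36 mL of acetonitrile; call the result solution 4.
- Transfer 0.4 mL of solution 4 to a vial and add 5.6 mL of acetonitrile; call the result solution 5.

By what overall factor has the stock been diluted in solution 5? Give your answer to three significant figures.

Step 1: 3 mL + 45 mL = 48 mL total → factor 48/3 = 16
Step 2: 150 μL + 1350 μL = 1500 μL total → factor 1500/150 = 10
Step 3: 25 μL + 287.5 μL = 312.5 μL total → factor 312.5/25 = 12.5
Step 4: 120 μL + 0.36 mL = 480 μL total → factor 480/120 = 4
Step 5: 0.4 mL + 5.6 mL = 6 mL total → factor 6/0.4 = 15
Overall dilution factor = 16 × 10 × 12.5 × 4 × 15 = 1.2 × 10^5

1.20 × 10^5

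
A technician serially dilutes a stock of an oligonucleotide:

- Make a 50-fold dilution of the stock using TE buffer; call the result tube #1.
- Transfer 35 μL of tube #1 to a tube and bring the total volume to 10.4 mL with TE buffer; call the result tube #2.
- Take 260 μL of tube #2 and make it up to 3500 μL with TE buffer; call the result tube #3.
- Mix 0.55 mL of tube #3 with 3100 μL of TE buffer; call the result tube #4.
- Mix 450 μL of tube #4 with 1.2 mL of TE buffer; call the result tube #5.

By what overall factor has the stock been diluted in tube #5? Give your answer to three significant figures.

4.87 × 10^6

Step 1: 50-fold → factor 50
Step 2: 35 μL brought to 10.4 mL → factor 10400/35 = 297.14
Step 3: 260 μL brought to 3500 μL → factor 3500/260 = 13.462
Step 4: 0.55 mL + 3100 μL = 3.65 mL total → factor 3.65/0.55 = 6.6364
Step 5: 450 μL + 1.2 mL = 1650 μL total → factor 1650/450 = 3.6667
Overall dilution factor = 50 × 297.14 × 13.462 × 6.6364 × 3.6667 = 4.8667 × 10^6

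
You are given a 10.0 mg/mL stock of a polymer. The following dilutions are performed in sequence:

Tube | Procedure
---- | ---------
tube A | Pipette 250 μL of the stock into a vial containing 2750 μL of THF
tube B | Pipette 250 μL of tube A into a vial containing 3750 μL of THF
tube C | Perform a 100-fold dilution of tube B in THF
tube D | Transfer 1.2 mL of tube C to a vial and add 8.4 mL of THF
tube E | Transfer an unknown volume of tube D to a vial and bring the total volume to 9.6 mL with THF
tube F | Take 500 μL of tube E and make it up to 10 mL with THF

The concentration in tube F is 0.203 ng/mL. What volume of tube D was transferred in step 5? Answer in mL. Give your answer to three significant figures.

0.599 mL

Step 1: 250 μL + 2750 μL = 3000 μL total → factor 3000/250 = 12
Step 2: 250 μL + 3750 μL = 4000 μL total → factor 4000/250 = 16
Step 3: 100-fold → factor 100
Step 4: 1.2 mL + 8.4 mL = 9.6 mL total → factor 9.6/1.2 = 8
Step 5: v brought to 9.6 mL → factor = 9.6 mL/v
Step 6: 500 μL brought to 10 mL → factor 10000/500 = 20
Product of known-step factors = 3.072 × 10^6
Overall factor = 10.0 mg/mL / (0.203 ng/mL) = 4.9261 × 10^7
Step-5 factor = 4.9261 × 10^7 / 3.072 × 10^6 = 16.036
v = 9.6 mL / 16.036 = 0.599 mL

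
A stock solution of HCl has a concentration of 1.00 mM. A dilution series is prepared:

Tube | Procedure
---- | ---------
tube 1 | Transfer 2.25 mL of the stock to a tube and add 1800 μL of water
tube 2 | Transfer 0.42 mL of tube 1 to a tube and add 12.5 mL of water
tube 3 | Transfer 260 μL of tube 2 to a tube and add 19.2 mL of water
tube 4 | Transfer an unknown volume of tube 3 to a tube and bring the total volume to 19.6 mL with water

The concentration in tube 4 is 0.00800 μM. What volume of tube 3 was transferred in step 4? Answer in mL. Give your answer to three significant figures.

0.650 mL

Step 1: 2.25 mL + 1800 μL = 4.05 mL total → factor 4.05/2.25 = 1.8
Step 2: 0.42 mL + 12.5 mL = 12.92 mL total → factor 12.92/0.42 = 30.762
Step 3: 260 μL + 19.2 mL = 19460 μL total → factor 19460/260 = 74.846
Step 4: v brought to 19.6 mL → factor = 19.6 mL/v
Product of known-step factors = 4144.3
Overall factor = 1.00 mM / (0.00800 μM) = 1.25 × 10^5
Step-4 factor = 1.25 × 10^5 / 4144.3 = 30.162
v = 19.6 mL / 30.162 = 0.650 mL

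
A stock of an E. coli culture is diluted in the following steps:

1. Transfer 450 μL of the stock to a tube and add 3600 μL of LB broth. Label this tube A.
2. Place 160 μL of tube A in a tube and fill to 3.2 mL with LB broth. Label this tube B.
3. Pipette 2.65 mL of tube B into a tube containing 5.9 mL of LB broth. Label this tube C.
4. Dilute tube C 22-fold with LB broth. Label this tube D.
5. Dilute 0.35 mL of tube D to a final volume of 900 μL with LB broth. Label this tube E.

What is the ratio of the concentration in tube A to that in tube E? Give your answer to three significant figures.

Step 1: 450 μL + 3600 μL = 4050 μL total → factor 4050/450 = 9
Step 2: 160 μL brought to 3.2 mL → factor 3200/160 = 20
Step 3: 2.65 mL + 5.9 mL = 8.55 mL total → factor 8.55/2.65 = 3.2264
Step 4: 22-fold → factor 22
Step 5: 0.35 mL brought to 900 μL → factor 0.9/0.35 = 2.5714
Dilution factor to tube A = 9; to tube E = 32854
[tube A]/[tube E] = (factor to tube E)/(factor to tube A) = 32854/9 = 3.65 × 10^3

3.65 × 10^3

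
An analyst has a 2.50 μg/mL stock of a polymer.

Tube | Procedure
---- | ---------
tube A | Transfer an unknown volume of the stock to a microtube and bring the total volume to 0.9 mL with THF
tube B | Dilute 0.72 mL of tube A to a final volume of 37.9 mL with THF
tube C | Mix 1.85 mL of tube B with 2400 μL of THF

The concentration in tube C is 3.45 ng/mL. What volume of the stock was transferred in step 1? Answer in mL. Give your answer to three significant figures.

0.150 mL

Step 1: v brought to 0.9 mL → factor = 0.9 mL/v
Step 2: 0.72 mL brought to 37.9 mL → factor 37.9/0.72 = 52.639
Step 3: 1.85 mL + 2400 μL = 4.25 mL total → factor 4.25/1.85 = 2.2973
Product of known-step factors = 120.93
Overall factor = 2.50 μg/mL / (3.45 ng/mL) = 724.64
Step-1 factor = 724.64 / 120.93 = 5.9923
v = 0.9 mL / 5.9923 = 0.150 mL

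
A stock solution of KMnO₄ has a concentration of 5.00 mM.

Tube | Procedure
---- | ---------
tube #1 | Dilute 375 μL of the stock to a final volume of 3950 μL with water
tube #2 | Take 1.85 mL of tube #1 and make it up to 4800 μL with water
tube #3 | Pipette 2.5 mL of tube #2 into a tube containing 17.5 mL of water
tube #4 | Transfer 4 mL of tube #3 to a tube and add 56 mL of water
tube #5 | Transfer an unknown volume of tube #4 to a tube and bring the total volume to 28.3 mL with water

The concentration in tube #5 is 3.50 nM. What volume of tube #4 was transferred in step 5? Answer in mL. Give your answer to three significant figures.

Step 1: 375 μL brought to 3950 μL → factor 3950/375 = 10.533
Step 2: 1.85 mL brought to 4800 μL → factor 4.8/1.85 = 2.5946
Step 3: 2.5 mL + 17.5 mL = 20 mL total → factor 20/2.5 = 8
Step 4: 4 mL + 56 mL = 60 mL total → factor 60/4 = 15
Step 5: v brought to 28.3 mL → factor = 28.3 mL/v
Product of known-step factors = 3279.6
Overall factor = 5.00 mM / (3.50 nM) = 1.4286 × 10^6
Step-5 factor = 1.4286 × 10^6 / 3279.6 = 435.6
v = 28.3 mL / 435.6 = 0.0650 mL

0.0650 mL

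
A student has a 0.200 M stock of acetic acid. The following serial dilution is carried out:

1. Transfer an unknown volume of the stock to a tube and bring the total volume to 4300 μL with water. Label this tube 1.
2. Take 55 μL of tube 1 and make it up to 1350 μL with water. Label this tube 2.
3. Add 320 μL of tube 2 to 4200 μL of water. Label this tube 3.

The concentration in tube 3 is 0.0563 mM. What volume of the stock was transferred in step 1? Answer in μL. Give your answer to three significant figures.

Step 1: v brought to 4300 μL → factor = 4300 μL/v
Step 2: 55 μL brought to 1350 μL → factor 1350/55 = 24.545
Step 3: 320 μL + 4200 μL = 4520 μL total → factor 4520/320 = 14.125
Product of known-step factors = 346.7
Overall factor = 0.200 M / (0.0563 mM) = 3552.4
Step-1 factor = 3552.4 / 346.7 = 10.246
v = 4300 μL / 10.246 = 420 μL

420 μL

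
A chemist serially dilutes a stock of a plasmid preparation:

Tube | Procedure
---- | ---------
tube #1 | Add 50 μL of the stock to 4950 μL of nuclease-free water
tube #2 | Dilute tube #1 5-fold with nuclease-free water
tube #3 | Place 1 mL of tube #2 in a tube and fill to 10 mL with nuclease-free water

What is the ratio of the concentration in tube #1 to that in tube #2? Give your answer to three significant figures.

Step 1: 50 μL + 4950 μL = 5000 μL total → factor 5000/50 = 100
Step 2: 5-fold → factor 5
Dilution factor to tube #1 = 100; to tube #2 = 500
[tube #1]/[tube #2] = (factor to tube #2)/(factor to tube #1) = 500/100 = 5.00

5.00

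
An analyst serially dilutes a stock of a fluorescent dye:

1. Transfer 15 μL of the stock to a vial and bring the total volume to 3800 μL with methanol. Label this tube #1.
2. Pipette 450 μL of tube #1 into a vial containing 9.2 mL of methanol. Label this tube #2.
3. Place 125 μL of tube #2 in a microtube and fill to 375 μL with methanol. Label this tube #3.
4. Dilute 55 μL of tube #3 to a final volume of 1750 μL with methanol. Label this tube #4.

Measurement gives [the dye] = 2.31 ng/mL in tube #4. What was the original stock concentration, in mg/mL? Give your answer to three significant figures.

Step 1: 15 μL brought to 3800 μL → factor 3800/15 = 253.33
Step 2: 450 μL + 9.2 mL = 9650 μL total → factor 9650/450 = 21.444
Step 3: 125 μL brought to 375 μL → factor 375/125 = 3
Step 4: 55 μL brought to 1750 μL → factor 1750/55 = 31.818
Overall dilution factor = 253.33 × 21.444 × 3 × 31.818 = 5.1857 × 10^5
Stock = 2.31 ng/mL × 5.1857 × 10^5 = 1.198 × 10^6 ng/mL = 1.20 mg/mL

1.20 mg/mL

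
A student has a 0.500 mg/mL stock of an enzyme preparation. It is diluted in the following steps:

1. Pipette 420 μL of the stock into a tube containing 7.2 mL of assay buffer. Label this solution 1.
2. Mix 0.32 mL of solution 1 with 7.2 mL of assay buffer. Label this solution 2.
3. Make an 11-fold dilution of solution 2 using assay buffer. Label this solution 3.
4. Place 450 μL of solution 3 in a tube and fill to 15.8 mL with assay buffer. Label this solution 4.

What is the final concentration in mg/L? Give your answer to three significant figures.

0.00304 mg/L

Step 1: 420 μL + 7.2 mL = 7620 μL total → factor 7620/420 = 18.143
Step 2: 0.32 mL + 7.2 mL = 7.52 mL total → factor 7.52/0.32 = 23.5
Step 3: 11-fold → factor 11
Step 4: 450 μL brought to 15.8 mL → factor 15800/450 = 35.111
Overall dilution factor = 18.143 × 23.5 × 11 × 35.111 = 1.6467 × 10^5
Final = 0.500 mg/mL / 1.6467 × 10^5 = 3.036 × 10^-6 mg/mL = 0.00304 mg/L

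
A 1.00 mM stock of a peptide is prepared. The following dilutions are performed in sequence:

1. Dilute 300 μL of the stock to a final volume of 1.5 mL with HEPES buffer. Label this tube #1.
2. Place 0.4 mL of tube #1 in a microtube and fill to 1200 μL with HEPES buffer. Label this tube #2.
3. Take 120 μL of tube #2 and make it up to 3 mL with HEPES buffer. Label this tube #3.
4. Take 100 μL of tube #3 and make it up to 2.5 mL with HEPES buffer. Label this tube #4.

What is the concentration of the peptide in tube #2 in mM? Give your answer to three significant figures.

0.0667 mM

Step 1: 300 μL brought to 1.5 mL → factor 1500/300 = 5
Step 2: 0.4 mL brought to 1200 μL → factor 1.2/0.4 = 3
Dilution factor through tube #2 = 5 × 3 = 15
[tube #2] = 1.00 mM / 15 = 0.0667 mM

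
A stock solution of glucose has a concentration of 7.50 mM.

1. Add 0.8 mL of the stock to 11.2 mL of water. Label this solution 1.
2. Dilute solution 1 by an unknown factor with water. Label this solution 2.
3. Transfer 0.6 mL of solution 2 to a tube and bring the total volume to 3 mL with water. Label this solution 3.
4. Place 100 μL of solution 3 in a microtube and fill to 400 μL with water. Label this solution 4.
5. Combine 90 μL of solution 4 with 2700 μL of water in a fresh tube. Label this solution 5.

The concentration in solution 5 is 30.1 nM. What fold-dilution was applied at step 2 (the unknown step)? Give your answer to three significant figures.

Step 1: 0.8 mL + 11.2 mL = 12 mL total → factor 12/0.8 = 15
Step 2: unknown factor x
Step 3: 0.6 mL brought to 3 mL → factor 3/0.6 = 5
Step 4: 100 μL brought to 400 μL → factor 400/100 = 4
Step 5: 90 μL + 2700 μL = 2790 μL total → factor 2790/90 = 31
Product of known-step factors = 9300
Overall factor = 7.50 mM / (30.1 nM) = 2.4917 × 10^5
x = 2.4917 × 10^5 / 9300 = 26.8

26.8-fold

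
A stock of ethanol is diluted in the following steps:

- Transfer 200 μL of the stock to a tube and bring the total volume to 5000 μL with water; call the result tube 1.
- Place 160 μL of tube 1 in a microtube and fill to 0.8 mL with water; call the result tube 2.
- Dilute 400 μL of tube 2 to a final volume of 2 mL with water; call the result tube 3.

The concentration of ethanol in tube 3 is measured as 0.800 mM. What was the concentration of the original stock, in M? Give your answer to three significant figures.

0.500 M

Step 1: 200 μL brought to 5000 μL → factor 5000/200 = 25
Step 2: 160 μL brought to 0.8 mL → factor 800/160 = 5
Step 3: 400 μL brought to 2 mL → factor 2000/400 = 5
Overall dilution factor = 25 × 5 × 5 = 625
Stock = 0.800 mM × 625 = 500.0 mM = 0.500 M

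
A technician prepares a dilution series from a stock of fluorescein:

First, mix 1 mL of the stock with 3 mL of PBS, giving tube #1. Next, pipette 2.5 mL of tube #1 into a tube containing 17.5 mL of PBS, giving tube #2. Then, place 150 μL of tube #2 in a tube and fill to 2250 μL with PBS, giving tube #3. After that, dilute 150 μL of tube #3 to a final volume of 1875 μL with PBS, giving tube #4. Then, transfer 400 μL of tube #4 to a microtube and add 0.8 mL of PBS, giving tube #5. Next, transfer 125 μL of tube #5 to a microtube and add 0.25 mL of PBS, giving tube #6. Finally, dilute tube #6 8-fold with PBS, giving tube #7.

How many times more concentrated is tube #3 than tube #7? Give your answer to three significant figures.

Step 1: 1 mL + 3 mL = 4 mL total → factor 4/1 = 4
Step 2: 2.5 mL + 17.5 mL = 20 mL total → factor 20/2.5 = 8
Step 3: 150 μL brought to 2250 μL → factor 2250/150 = 15
Step 4: 150 μL brought to 1875 μL → factor 1875/150 = 12.5
Step 5: 400 μL + 0.8 mL = 1200 μL total → factor 1200/400 = 3
Step 6: 125 μL + 0.25 mL = 375 μL total → factor 375/125 = 3
Step 7: 8-fold → factor 8
Dilution factor to tube #3 = 480; to tube #7 = 4.32 × 10^5
[tube #3]/[tube #7] = (factor to tube #7)/(factor to tube #3) = 4.32 × 10^5/480 = 900

900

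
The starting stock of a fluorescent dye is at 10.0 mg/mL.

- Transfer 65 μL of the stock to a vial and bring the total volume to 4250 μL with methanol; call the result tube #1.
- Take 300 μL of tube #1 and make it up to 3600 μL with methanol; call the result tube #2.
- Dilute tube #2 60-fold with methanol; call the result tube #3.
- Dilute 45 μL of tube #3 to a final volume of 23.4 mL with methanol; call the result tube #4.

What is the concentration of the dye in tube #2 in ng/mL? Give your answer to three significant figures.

1.27 × 10^4 ng/mL

Step 1: 65 μL brought to 4250 μL → factor 4250/65 = 65.385
Step 2: 300 μL brought to 3600 μL → factor 3600/300 = 12
Dilution factor through tube #2 = 65.385 × 12 = 784.62
[tube #2] = 10.0 mg/mL / 784.62 = 0.01275 mg/mL = 1.27 × 10^4 ng/mL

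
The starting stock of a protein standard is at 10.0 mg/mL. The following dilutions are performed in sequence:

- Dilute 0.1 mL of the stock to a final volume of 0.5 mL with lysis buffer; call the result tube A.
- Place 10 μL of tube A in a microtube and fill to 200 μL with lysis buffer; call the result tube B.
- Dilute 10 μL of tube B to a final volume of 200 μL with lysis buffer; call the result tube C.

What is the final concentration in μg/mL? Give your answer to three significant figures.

Step 1: 0.1 mL brought to 0.5 mL → factor 0.5/0.1 = 5
Step 2: 10 μL brought to 200 μL → factor 200/10 = 20
Step 3: 10 μL brought to 200 μL → factor 200/10 = 20
Overall dilution factor = 5 × 20 × 20 = 2000
Final = 10.0 mg/mL / 2000 = 0.005000 mg/mL = 5.00 μg/mL

5.00 μg/mL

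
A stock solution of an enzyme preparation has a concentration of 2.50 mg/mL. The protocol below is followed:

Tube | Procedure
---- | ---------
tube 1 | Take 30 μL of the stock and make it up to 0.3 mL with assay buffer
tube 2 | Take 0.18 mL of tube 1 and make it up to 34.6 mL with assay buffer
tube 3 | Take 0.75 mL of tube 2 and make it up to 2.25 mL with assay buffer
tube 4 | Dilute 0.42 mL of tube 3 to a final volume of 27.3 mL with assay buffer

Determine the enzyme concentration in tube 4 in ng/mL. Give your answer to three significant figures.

6.67 ng/mL

Step 1: 30 μL brought to 0.3 mL → factor 300/30 = 10
Step 2: 0.18 mL brought to 34.6 mL → factor 34.6/0.18 = 192.22
Step 3: 0.75 mL brought to 2.25 mL → factor 2.25/0.75 = 3
Step 4: 0.42 mL brought to 27.3 mL → factor 27.3/0.42 = 65
Overall dilution factor = 10 × 192.22 × 3 × 65 = 3.7483 × 10^5
Final = 2.50 mg/mL / 3.7483 × 10^5 = 6.670 × 10^-6 mg/mL = 6.67 ng/mL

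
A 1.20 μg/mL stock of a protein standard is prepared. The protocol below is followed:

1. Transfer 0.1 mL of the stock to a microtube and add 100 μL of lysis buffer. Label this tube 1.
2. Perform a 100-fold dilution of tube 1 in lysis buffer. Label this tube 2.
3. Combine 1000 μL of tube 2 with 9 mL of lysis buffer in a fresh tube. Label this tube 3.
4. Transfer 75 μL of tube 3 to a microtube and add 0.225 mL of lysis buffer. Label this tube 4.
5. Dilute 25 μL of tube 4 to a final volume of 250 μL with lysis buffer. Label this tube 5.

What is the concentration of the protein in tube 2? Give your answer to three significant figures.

Step 1: 0.1 mL + 100 μL = 0.2 mL total → factor 0.2/0.1 = 2
Step 2: 100-fold → factor 100
Dilution factor through tube 2 = 2 × 100 = 200
[tube 2] = 1.20 μg/mL / 200 = 0.00600 μg/mL

0.00600 μg/mL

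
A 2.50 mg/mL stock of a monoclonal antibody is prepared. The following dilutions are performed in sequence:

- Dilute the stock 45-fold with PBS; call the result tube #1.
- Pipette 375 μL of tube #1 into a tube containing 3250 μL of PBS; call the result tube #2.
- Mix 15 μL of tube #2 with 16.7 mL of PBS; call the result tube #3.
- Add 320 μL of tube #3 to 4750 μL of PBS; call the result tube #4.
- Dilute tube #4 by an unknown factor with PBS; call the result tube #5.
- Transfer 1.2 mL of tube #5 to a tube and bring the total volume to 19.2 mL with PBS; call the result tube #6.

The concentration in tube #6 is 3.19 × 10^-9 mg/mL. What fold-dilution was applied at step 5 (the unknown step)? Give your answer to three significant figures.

Step 1: 45-fold → factor 45
Step 2: 375 μL + 3250 μL = 3625 μL total → factor 3625/375 = 9.6667
Step 3: 15 μL + 16.7 mL = 16715 μL total → factor 16715/15 = 1114.3
Step 4: 320 μL + 4750 μL = 5070 μL total → factor 5070/320 = 15.844
Step 5: unknown factor x
Step 6: 1.2 mL brought to 19.2 mL → factor 19.2/1.2 = 16
Product of known-step factors = 1.2288 × 10^8
Overall factor = 2.50 mg/mL / (3.19 × 10^-9 mg/mL) = 7.837 × 10^8
x = 7.837 × 10^8 / 1.2288 × 10^8 = 6.38

6.38-fold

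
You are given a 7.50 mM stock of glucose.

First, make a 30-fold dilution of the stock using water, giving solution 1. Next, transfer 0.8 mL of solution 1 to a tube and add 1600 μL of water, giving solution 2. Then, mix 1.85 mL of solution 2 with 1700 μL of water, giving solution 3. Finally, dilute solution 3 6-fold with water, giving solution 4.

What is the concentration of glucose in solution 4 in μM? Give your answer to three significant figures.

Step 1: 30-fold → factor 30
Step 2: 0.8 mL + 1600 μL = 2.4 mL total → factor 2.4/0.8 = 3
Step 3: 1.85 mL + 1700 μL = 3.55 mL total → factor 3.55/1.85 = 1.9189
Step 4: 6-fold → factor 6
Overall dilution factor = 30 × 3 × 1.9189 × 6 = 1036.2
Final = 7.50 mM / 1036.2 = 0.007238 mM = 7.24 μM

7.24 μM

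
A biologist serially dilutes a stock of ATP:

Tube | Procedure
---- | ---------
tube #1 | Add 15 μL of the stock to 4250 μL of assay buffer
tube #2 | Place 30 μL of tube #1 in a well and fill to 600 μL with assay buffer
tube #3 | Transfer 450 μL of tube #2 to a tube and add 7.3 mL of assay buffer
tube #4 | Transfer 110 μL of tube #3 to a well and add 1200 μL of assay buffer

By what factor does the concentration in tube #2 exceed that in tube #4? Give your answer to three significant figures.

205

Step 1: 15 μL + 4250 μL = 4265 μL total → factor 4265/15 = 284.33
Step 2: 30 μL brought to 600 μL → factor 600/30 = 20
Step 3: 450 μL + 7.3 mL = 7750 μL total → factor 7750/450 = 17.222
Step 4: 110 μL + 1200 μL = 1310 μL total → factor 1310/110 = 11.909
Dilution factor to tube #2 = 5686.7; to tube #4 = 1.1663 × 10^6
[tube #2]/[tube #4] = (factor to tube #4)/(factor to tube #2) = 1.1663 × 10^6/5686.7 = 205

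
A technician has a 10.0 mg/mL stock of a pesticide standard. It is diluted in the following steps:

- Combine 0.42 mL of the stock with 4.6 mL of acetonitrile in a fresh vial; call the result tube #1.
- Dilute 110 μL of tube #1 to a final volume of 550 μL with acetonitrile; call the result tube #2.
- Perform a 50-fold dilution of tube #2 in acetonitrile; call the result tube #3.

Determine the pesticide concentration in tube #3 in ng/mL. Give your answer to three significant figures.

Step 1: 0.42 mL + 4.6 mL = 5.02 mL total → factor 5.02/0.42 = 11.952
Step 2: 110 μL brought to 550 μL → factor 550/110 = 5
Step 3: 50-fold → factor 50
Overall dilution factor = 11.952 × 5 × 50 = 2988.1
Final = 10.0 mg/mL / 2988.1 = 0.003347 mg/mL = 3.35 × 10^3 ng/mL

3.35 × 10^3 ng/mL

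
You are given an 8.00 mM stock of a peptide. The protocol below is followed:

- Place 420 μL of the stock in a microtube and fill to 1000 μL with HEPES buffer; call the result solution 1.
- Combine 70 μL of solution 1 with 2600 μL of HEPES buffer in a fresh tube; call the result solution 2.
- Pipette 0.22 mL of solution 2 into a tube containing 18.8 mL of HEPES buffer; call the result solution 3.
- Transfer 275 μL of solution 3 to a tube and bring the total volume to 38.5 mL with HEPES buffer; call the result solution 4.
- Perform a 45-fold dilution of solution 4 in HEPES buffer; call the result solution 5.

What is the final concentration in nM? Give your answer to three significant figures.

Step 1: 420 μL brought to 1000 μL → factor 1000/420 = 2.381
Step 2: 70 μL + 2600 μL = 2670 μL total → factor 2670/70 = 38.143
Step 3: 0.22 mL + 18.8 mL = 19.02 mL total → factor 19.02/0.22 = 86.455
Step 4: 275 μL brought to 38.5 mL → factor 38500/275 = 140
Step 5: 45-fold → factor 45
Overall dilution factor = 2.381 × 38.143 × 86.455 × 140 × 45 = 4.9464 × 10^7
Final = 8.00 mM / 4.9464 × 10^7 = 1.617 × 10^-7 mM = 0.162 nM

0.162 nM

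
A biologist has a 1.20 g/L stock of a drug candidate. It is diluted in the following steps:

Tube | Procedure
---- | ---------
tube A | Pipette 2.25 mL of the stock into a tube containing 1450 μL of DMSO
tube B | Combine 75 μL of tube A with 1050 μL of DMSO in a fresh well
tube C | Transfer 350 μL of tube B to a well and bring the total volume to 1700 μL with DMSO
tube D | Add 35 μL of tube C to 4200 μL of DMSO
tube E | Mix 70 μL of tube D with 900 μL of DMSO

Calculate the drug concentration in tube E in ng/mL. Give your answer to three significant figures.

Step 1: 2.25 mL + 1450 μL = 3.7 mL total → factor 3.7/2.25 = 1.6444
Step 2: 75 μL + 1050 μL = 1125 μL total → factor 1125/75 = 15
Step 3: 350 μL brought to 1700 μL → factor 1700/350 = 4.8571
Step 4: 35 μL + 4200 μL = 4235 μL total → factor 4235/35 = 121
Step 5: 70 μL + 900 μL = 970 μL total → factor 970/70 = 13.857
Dilution factor through tube E = 1.6444 × 15 × 4.8571 × 121 × 13.857 = 2.0089 × 10^5
[tube E] = 1.20 g/L / 2.0089 × 10^5 = 5.974 × 10^-6 g/L = 5.97 ng/mL

5.97 ng/mL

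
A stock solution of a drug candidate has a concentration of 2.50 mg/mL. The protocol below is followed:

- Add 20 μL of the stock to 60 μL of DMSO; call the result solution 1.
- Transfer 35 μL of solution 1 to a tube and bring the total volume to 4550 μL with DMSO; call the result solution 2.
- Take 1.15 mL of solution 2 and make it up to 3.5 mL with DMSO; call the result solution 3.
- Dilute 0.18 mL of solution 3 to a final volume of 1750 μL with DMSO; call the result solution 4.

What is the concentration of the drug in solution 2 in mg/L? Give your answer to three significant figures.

4.81 mg/L

Step 1: 20 μL + 60 μL = 80 μL total → factor 80/20 = 4
Step 2: 35 μL brought to 4550 μL → factor 4550/35 = 130
Dilution factor through solution 2 = 4 × 130 = 520
[solution 2] = 2.50 mg/mL / 520 = 0.004808 mg/mL = 4.81 mg/L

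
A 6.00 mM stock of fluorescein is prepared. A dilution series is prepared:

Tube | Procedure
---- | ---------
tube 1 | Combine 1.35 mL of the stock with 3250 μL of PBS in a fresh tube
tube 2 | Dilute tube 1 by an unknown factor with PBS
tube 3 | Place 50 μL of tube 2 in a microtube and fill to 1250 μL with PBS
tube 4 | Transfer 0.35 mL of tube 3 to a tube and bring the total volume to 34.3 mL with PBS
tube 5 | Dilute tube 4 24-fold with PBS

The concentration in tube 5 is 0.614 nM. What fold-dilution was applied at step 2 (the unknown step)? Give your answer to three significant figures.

48.8-fold

Step 1: 1.35 mL + 3250 μL = 4.6 mL total → factor 4.6/1.35 = 3.4074
Step 2: unknown factor x
Step 3: 50 μL brought to 1250 μL → factor 1250/50 = 25
Step 4: 0.35 mL brought to 34.3 mL → factor 34.3/0.35 = 98
Step 5: 24-fold → factor 24
Product of known-step factors = 2.0036 × 10^5
Overall factor = 6.00 mM / (0.614 nM) = 9.772 × 10^6
x = 9.772 × 10^6 / 2.0036 × 10^5 = 48.8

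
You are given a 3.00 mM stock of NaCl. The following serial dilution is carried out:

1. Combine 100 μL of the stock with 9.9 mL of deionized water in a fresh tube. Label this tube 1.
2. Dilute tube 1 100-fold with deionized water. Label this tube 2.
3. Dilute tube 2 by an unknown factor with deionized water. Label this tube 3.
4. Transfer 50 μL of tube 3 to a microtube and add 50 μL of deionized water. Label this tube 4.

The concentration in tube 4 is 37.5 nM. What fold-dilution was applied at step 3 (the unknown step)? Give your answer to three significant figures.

Step 1: 100 μL + 9.9 mL = 10000 μL total → factor 10000/100 = 100
Step 2: 100-fold → factor 100
Step 3: unknown factor x
Step 4: 50 μL + 50 μL = 100 μL total → factor 100/50 = 2
Product of known-step factors = 20000
Overall factor = 3.00 mM / (37.5 nM) = 80000
x = 80000 / 20000 = 4.00

4.00-fold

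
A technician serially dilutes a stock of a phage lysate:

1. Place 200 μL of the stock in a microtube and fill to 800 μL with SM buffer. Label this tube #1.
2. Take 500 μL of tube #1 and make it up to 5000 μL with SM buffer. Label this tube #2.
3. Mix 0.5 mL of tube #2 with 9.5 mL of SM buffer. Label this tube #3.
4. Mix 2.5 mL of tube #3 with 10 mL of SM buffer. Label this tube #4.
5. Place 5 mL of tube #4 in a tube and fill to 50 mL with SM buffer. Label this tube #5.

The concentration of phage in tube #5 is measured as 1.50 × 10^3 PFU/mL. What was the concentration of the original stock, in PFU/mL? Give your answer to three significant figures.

Step 1: 200 μL brought to 800 μL → factor 800/200 = 4
Step 2: 500 μL brought to 5000 μL → factor 5000/500 = 10
Step 3: 0.5 mL + 9.5 mL = 10 mL total → factor 10/0.5 = 20
Step 4: 2.5 mL + 10 mL = 12.5 mL total → factor 12.5/2.5 = 5
Step 5: 5 mL brought to 50 mL → factor 50/5 = 10
Overall dilution factor = 4 × 10 × 20 × 5 × 10 = 40000
Stock = 1.50 × 10^3 PFU/mL × 40000 = 6.00 × 10^7 PFU/mL

6.00 × 10^7 PFU/mL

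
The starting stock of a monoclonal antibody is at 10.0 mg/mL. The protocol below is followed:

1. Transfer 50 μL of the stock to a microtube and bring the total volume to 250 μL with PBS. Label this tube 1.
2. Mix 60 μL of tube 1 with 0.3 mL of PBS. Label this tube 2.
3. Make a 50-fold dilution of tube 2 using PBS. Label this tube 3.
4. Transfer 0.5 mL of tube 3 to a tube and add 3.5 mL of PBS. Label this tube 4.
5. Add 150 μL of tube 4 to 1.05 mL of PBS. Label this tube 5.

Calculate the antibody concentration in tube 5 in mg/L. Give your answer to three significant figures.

Step 1: 50 μL brought to 250 μL → factor 250/50 = 5
Step 2: 60 μL + 0.3 mL = 360 μL total → factor 360/60 = 6
Step 3: 50-fold → factor 50
Step 4: 0.5 mL + 3.5 mL = 4 mL total → factor 4/0.5 = 8
Step 5: 150 μL + 1.05 mL = 1200 μL total → factor 1200/150 = 8
Dilution factor through tube 5 = 5 × 6 × 50 × 8 × 8 = 96000
[tube 5] = 10.0 mg/mL / 96000 = 0.0001042 mg/mL = 0.104 mg/L

0.104 mg/L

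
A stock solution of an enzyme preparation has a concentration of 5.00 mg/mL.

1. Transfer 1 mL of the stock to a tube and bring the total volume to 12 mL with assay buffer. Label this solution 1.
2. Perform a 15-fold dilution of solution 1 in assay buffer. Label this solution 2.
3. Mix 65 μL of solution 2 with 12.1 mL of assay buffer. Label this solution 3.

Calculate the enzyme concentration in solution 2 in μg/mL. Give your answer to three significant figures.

27.8 μg/mL

Step 1: 1 mL brought to 12 mL → factor 12/1 = 12
Step 2: 15-fold → factor 15
Dilution factor through solution 2 = 12 × 15 = 180
[solution 2] = 5.00 mg/mL / 180 = 0.02778 mg/mL = 27.8 μg/mL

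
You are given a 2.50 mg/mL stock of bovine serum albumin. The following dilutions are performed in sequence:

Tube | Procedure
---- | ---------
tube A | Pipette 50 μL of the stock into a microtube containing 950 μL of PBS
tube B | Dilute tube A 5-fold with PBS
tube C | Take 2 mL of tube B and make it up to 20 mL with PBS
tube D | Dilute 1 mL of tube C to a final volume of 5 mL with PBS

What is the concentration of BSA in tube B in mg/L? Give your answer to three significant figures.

25.0 mg/L

Step 1: 50 μL + 950 μL = 1000 μL total → factor 1000/50 = 20
Step 2: 5-fold → factor 5
Dilution factor through tube B = 20 × 5 = 100
[tube B] = 2.50 mg/mL / 100 = 0.02500 mg/mL = 25.0 mg/L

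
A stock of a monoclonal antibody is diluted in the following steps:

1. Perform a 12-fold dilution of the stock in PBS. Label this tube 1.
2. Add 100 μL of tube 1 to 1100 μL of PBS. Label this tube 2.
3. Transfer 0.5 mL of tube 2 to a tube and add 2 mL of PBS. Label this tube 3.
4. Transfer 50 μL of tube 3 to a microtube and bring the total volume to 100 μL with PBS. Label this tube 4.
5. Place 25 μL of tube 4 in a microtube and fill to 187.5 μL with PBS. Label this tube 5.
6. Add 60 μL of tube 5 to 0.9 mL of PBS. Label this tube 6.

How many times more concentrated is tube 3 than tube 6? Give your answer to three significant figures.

240

Step 1: 12-fold → factor 12
Step 2: 100 μL + 1100 μL = 1200 μL total → factor 1200/100 = 12
Step 3: 0.5 mL + 2 mL = 2.5 mL total → factor 2.5/0.5 = 5
Step 4: 50 μL brought to 100 μL → factor 100/50 = 2
Step 5: 25 μL brought to 187.5 μL → factor 187.5/25 = 7.5
Step 6: 60 μL + 0.9 mL = 960 μL total → factor 960/60 = 16
Dilution factor to tube 3 = 720; to tube 6 = 1.728 × 10^5
[tube 3]/[tube 6] = (factor to tube 6)/(factor to tube 3) = 1.728 × 10^5/720 = 240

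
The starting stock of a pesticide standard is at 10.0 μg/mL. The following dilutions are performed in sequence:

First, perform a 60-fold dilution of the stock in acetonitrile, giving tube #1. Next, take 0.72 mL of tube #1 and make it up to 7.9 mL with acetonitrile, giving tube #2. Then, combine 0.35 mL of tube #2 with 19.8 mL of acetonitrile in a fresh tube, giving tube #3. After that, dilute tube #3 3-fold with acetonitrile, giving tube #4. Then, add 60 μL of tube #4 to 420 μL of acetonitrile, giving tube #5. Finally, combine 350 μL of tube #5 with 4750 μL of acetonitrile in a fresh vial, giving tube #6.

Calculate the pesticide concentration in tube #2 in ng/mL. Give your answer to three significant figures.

Step 1: 60-fold → factor 60
Step 2: 0.72 mL brought to 7.9 mL → factor 7.9/0.72 = 10.972
Dilution factor through tube #2 = 60 × 10.972 = 658.33
[tube #2] = 10.0 μg/mL / 658.33 = 0.01519 μg/mL = 15.2 ng/mL

15.2 ng/mL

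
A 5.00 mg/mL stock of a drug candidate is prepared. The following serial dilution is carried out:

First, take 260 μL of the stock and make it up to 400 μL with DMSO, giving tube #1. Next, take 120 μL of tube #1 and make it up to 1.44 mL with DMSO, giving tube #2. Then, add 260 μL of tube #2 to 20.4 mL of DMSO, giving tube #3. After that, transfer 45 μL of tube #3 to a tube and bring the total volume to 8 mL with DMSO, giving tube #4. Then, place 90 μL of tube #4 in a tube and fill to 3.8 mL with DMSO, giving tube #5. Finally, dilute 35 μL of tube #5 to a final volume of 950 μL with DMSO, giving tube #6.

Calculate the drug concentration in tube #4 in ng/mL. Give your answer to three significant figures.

Step 1: 260 μL brought to 400 μL → factor 400/260 = 1.5385
Step 2: 120 μL brought to 1.44 mL → factor 1440/120 = 12
Step 3: 260 μL + 20.4 mL = 20660 μL total → factor 20660/260 = 79.462
Step 4: 45 μL brought to 8 mL → factor 8000/45 = 177.78
Dilution factor through tube #4 = 1.5385 × 12 × 79.462 × 177.78 = 2.608 × 10^5
[tube #4] = 5.00 mg/mL / 2.608 × 10^5 = 1.917 × 10^-5 mg/mL = 19.2 ng/mL

19.2 ng/mL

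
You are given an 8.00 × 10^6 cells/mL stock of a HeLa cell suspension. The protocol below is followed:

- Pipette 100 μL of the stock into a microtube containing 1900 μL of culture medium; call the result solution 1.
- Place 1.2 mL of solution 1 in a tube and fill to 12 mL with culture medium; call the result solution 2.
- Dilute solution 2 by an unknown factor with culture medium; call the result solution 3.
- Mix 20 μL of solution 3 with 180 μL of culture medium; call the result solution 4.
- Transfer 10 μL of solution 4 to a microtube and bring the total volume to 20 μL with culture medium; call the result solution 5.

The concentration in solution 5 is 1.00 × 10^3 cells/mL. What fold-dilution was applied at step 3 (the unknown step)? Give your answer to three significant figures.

2.00-fold

Step 1: 100 μL + 1900 μL = 2000 μL total → factor 2000/100 = 20
Step 2: 1.2 mL brought to 12 mL → factor 12/1.2 = 10
Step 3: unknown factor x
Step 4: 20 μL + 180 μL = 200 μL total → factor 200/20 = 10
Step 5: 10 μL brought to 20 μL → factor 20/10 = 2
Product of known-step factors = 4000
Overall factor = 8.00 × 10^6 cells/mL / (1.00 × 10^3 cells/mL) = 8000
x = 8000 / 4000 = 2.00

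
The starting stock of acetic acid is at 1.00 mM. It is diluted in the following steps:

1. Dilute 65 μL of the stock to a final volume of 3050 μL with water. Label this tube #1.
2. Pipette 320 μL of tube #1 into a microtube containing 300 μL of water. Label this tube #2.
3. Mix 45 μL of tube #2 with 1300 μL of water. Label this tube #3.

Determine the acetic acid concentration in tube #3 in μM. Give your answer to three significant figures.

0.368 μM

Step 1: 65 μL brought to 3050 μL → factor 3050/65 = 46.923
Step 2: 320 μL + 300 μL = 620 μL total → factor 620/320 = 1.9375
Step 3: 45 μL + 1300 μL = 1345 μL total → factor 1345/45 = 29.889
Overall dilution factor = 46.923 × 1.9375 × 29.889 = 2717.3
Final = 1.00 mM / 2717.3 = 0.0003680 mM = 0.368 μM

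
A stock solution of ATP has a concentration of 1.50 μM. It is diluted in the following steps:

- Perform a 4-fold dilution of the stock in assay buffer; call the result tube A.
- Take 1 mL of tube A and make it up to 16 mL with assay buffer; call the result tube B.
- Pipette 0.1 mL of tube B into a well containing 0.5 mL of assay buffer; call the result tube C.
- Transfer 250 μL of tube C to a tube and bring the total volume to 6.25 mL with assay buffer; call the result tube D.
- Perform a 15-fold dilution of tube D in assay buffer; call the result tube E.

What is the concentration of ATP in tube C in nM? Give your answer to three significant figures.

Step 1: 4-fold → factor 4
Step 2: 1 mL brought to 16 mL → factor 16/1 = 16
Step 3: 0.1 mL + 0.5 mL = 0.6 mL total → factor 0.6/0.1 = 6
Dilution factor through tube C = 4 × 16 × 6 = 384
[tube C] = 1.50 μM / 384 = 0.003906 μM = 3.91 nM

3.91 nM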